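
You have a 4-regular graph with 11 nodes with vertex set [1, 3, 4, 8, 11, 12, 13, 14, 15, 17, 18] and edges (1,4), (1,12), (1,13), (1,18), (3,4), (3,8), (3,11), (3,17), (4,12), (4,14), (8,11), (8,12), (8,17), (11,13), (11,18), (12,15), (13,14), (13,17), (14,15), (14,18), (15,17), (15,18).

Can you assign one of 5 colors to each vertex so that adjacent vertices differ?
Yes, G is 5-colorable

A valid 5-coloring: color 1: [4, 8, 13, 15]; color 2: [1, 11, 14, 17]; color 3: [3, 12, 18].
(χ(G) = 3 ≤ 5.)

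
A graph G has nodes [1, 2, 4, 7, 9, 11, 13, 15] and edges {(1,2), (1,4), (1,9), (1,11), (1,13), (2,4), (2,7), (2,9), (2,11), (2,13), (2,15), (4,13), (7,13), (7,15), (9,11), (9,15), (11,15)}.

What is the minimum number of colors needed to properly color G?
Clique number ω(G) = 4 (lower bound: χ ≥ ω).
The clique on [1, 2, 9, 11] has size 4, forcing χ ≥ 4, and the coloring below uses 4 colors, so χ(G) = 4.
A valid 4-coloring: color 1: [2]; color 2: [1, 15]; color 3: [9, 13]; color 4: [4, 7, 11].

χ(G) = 4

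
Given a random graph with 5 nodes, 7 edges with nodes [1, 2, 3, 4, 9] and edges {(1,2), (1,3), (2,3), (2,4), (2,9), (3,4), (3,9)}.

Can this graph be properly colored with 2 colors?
The clique on vertices [1, 2, 3] has size 3 > 2, so it alone needs 3 colors.

No, G is not 2-colorable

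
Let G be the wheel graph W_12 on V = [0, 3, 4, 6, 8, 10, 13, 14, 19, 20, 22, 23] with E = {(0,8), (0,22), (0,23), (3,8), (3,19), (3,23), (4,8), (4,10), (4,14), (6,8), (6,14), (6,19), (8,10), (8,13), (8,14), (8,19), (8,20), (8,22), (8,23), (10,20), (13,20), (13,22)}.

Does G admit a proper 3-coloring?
Odd cycle [19, 6, 14, 4, 10, 20, 13, 22, 0, 23, 3] needs 3 colors (χ ≥ 3).
Vertex 8 is adjacent to every vertex of [0, 3, 4, 6, 10, 13, 14, 19, 20, 22, 23], which already need 3 colors among themselves, so 8 needs a new color (χ ≥ 4).
Hence χ(G) ≥ 4 > 3, so no proper 3-coloring exists.

No, G is not 3-colorable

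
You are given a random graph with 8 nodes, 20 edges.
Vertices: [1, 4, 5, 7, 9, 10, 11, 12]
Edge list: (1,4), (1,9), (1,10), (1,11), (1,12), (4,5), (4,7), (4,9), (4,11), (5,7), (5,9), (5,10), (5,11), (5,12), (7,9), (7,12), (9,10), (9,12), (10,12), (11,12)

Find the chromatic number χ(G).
χ(G) = 4

Clique number ω(G) = 4 (lower bound: χ ≥ ω).
The clique on [1, 9, 10, 12] has size 4, forcing χ ≥ 4, and the coloring below uses 4 colors, so χ(G) = 4.
A valid 4-coloring: color 1: [4, 12]; color 2: [1, 5]; color 3: [9, 11]; color 4: [7, 10].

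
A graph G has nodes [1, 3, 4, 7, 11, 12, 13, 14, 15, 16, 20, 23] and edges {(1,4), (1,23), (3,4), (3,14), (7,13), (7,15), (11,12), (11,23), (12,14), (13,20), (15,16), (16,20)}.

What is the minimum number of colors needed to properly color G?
χ(G) = 3

Clique number ω(G) = 2 (lower bound: χ ≥ ω).
Odd cycle [16, 20, 13, 7, 15] needs 3 colors (χ ≥ 3).
The coloring below uses 3 colors, so χ(G) = 3.
A valid 3-coloring: color 1: [4, 7, 14, 16, 23]; color 2: [1, 3, 11, 13, 15]; color 3: [12, 20].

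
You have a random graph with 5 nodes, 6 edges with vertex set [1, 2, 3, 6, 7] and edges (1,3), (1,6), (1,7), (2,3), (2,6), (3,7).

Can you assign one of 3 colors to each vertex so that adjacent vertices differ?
Yes, G is 3-colorable

A valid 3-coloring: color 1: [3, 6]; color 2: [1, 2]; color 3: [7].
(χ(G) = 3 ≤ 3.)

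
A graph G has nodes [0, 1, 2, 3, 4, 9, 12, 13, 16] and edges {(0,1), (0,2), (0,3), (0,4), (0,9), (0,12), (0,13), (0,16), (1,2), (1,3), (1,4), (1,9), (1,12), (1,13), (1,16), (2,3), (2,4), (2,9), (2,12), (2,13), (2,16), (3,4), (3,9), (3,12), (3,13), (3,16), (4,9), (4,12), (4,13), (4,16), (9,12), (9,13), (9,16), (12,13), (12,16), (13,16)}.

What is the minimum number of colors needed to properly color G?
χ(G) = 9

Clique number ω(G) = 9 (lower bound: χ ≥ ω).
The clique on [0, 1, 2, 3, 4, 9, 12, 13, 16] has size 9, forcing χ ≥ 9, and the coloring below uses 9 colors, so χ(G) = 9.
A valid 9-coloring: color 1: [0]; color 2: [12]; color 3: [9]; color 4: [16]; color 5: [3]; color 6: [2]; color 7: [1]; color 8: [13]; color 9: [4].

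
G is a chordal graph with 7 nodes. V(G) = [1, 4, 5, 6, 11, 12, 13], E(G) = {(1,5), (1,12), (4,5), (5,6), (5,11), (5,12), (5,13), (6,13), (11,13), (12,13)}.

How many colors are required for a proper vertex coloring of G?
Clique number ω(G) = 3 (lower bound: χ ≥ ω).
The clique on [1, 5, 12] has size 3, forcing χ ≥ 3, and the coloring below uses 3 colors, so χ(G) = 3.
A valid 3-coloring: color 1: [5]; color 2: [1, 4, 13]; color 3: [6, 11, 12].

χ(G) = 3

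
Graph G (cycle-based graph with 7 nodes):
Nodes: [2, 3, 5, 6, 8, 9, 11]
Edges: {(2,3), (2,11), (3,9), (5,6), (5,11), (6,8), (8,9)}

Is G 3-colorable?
Yes, G is 3-colorable

A valid 3-coloring: color 1: [3, 8, 11]; color 2: [2, 5, 9]; color 3: [6].
(χ(G) = 3 ≤ 3.)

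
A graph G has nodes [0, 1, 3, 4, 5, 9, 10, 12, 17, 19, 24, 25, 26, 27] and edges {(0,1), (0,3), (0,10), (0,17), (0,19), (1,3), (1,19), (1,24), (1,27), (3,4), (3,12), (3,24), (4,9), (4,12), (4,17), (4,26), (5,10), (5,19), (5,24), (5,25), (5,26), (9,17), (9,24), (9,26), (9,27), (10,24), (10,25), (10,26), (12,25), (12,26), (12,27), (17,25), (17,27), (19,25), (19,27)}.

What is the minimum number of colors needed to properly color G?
Clique number ω(G) = 3 (lower bound: χ ≥ ω).
Suppose a proper 3-coloring c exists. The clique [0, 1, 3] takes 3 distinct colors; by symmetry let c(0) = 1, c(1) = 2, c(3) = 3.
- Vertex 19: neighbors [0, 1] already have colors [1, 2] ⇒ c(19) = 3.
- Vertex 24: neighbors [1, 3] already have colors [2, 3] ⇒ c(24) = 1.
- Vertex 5: neighbors [24, 19] already have colors [1, 3] ⇒ c(5) = 2.
- Vertex 25: neighbors [5, 19] already have colors [2, 3] ⇒ c(25) = 1.
- Vertex 12: neighbors [25, 3] already have colors [1, 3] ⇒ c(12) = 2.
- Vertex 4: neighbors [12, 3] already have colors [2, 3] ⇒ c(4) = 1.
- Vertex 26: neighbors [4, 5] already have colors [1, 2] ⇒ c(26) = 3.
- Vertex 10: neighbors [0, 5, 26] already have colors [1, 2, 3] — all 3 colors blocked. Contradiction.
The forced assignments end in a contradiction, so G has no proper 3-coloring (χ ≥ 4).
The coloring below uses 4 colors, so χ(G) = 4.
A valid 4-coloring: color 1: [1, 9, 10, 12]; color 2: [3, 17, 19, 26]; color 3: [0, 4, 24, 25, 27]; color 4: [5].

χ(G) = 4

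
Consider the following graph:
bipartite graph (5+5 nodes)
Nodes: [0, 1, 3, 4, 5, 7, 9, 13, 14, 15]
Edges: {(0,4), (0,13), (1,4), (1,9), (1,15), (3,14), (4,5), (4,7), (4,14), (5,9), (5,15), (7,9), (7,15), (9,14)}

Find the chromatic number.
Clique number ω(G) = 2 (lower bound: χ ≥ ω).
The graph is bipartite (no odd cycle), so 2 colors suffice: χ(G) = 2.
A valid 2-coloring: color 1: [3, 4, 9, 13, 15]; color 2: [0, 1, 5, 7, 14].

χ(G) = 2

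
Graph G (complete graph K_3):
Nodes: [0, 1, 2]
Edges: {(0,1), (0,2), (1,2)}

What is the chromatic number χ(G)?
Clique number ω(G) = 3 (lower bound: χ ≥ ω).
The clique on [0, 1, 2] has size 3, forcing χ ≥ 3, and the coloring below uses 3 colors, so χ(G) = 3.
A valid 3-coloring: color 1: [0]; color 2: [1]; color 3: [2].

χ(G) = 3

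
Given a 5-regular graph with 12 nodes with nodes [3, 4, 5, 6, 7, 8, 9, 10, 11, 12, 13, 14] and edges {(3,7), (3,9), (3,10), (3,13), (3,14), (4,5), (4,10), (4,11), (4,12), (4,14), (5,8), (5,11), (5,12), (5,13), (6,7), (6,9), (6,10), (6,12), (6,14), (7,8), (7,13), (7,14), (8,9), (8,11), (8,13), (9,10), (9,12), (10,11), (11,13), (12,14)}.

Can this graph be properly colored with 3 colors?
No, G is not 3-colorable

The clique on vertices [5, 8, 11, 13] has size 4 > 3, so it alone needs 4 colors.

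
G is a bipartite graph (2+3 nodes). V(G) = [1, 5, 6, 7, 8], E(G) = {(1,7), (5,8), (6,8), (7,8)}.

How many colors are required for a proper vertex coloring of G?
Clique number ω(G) = 2 (lower bound: χ ≥ ω).
The graph is bipartite (no odd cycle), so 2 colors suffice: χ(G) = 2.
A valid 2-coloring: color 1: [1, 8]; color 2: [5, 6, 7].

χ(G) = 2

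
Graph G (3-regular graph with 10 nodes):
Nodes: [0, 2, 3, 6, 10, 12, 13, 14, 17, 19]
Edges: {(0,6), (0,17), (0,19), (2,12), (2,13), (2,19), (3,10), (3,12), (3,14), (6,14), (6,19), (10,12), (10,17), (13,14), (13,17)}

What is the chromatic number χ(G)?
χ(G) = 3

Clique number ω(G) = 3 (lower bound: χ ≥ ω).
The clique on [0, 6, 19] has size 3, forcing χ ≥ 3, and the coloring below uses 3 colors, so χ(G) = 3.
A valid 3-coloring: color 1: [2, 3, 6, 17]; color 2: [0, 12, 14]; color 3: [10, 13, 19].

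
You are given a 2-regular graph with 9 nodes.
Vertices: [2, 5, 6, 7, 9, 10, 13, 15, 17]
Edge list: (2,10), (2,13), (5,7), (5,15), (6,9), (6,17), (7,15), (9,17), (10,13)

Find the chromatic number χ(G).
χ(G) = 3

Clique number ω(G) = 3 (lower bound: χ ≥ ω).
The clique on [2, 10, 13] has size 3, forcing χ ≥ 3, and the coloring below uses 3 colors, so χ(G) = 3.
A valid 3-coloring: color 1: [6, 13, 15]; color 2: [7, 10, 17]; color 3: [2, 5, 9].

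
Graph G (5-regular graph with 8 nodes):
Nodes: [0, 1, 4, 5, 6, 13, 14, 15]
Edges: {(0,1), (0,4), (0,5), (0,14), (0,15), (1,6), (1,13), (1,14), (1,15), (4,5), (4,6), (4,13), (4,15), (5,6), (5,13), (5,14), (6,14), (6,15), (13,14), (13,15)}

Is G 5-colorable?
Yes, G is 5-colorable

A valid 5-coloring: color 1: [4, 14]; color 2: [0, 6, 13]; color 3: [1, 5]; color 4: [15].
(χ(G) = 4 ≤ 5.)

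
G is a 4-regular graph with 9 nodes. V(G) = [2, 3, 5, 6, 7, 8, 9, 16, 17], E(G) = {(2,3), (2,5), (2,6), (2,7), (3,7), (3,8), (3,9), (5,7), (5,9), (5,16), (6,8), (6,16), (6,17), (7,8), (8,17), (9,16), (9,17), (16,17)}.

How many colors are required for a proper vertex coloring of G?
χ(G) = 3

Clique number ω(G) = 3 (lower bound: χ ≥ ω).
The clique on [2, 3, 7] has size 3, forcing χ ≥ 3, and the coloring below uses 3 colors, so χ(G) = 3.
A valid 3-coloring: color 1: [6, 7, 9]; color 2: [2, 8, 16]; color 3: [3, 5, 17].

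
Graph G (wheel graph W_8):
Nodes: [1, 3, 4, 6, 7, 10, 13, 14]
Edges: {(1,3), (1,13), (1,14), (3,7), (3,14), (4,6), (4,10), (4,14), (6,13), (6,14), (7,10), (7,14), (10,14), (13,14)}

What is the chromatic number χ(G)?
Clique number ω(G) = 3 (lower bound: χ ≥ ω).
Odd cycle [13, 6, 4, 10, 7, 3, 1] needs 3 colors (χ ≥ 3).
Vertex 14 is adjacent to every vertex of [1, 3, 4, 6, 7, 10, 13], which already need 3 colors among themselves, so 14 needs a new color (χ ≥ 4).
The coloring below uses 4 colors, so χ(G) = 4.
A valid 4-coloring: color 1: [14]; color 2: [3, 4, 13]; color 3: [1, 6, 10]; color 4: [7].

χ(G) = 4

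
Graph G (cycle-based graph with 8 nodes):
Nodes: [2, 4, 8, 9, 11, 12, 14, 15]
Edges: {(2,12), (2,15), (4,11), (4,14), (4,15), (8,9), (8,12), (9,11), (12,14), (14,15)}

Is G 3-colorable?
A valid 3-coloring: color 1: [11, 12, 15]; color 2: [2, 9, 14]; color 3: [4, 8].
(χ(G) = 3 ≤ 3.)

Yes, G is 3-colorable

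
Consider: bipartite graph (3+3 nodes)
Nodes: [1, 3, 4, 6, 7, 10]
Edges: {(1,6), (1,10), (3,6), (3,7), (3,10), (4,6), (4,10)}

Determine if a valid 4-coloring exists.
Yes, G is 4-colorable

A valid 4-coloring: color 1: [6, 7, 10]; color 2: [1, 3, 4].
(χ(G) = 2 ≤ 4.)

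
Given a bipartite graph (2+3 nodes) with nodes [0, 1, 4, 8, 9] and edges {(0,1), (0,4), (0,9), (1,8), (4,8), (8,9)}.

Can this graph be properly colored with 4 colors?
Yes, G is 4-colorable

A valid 4-coloring: color 1: [0, 8]; color 2: [1, 4, 9].
(χ(G) = 2 ≤ 4.)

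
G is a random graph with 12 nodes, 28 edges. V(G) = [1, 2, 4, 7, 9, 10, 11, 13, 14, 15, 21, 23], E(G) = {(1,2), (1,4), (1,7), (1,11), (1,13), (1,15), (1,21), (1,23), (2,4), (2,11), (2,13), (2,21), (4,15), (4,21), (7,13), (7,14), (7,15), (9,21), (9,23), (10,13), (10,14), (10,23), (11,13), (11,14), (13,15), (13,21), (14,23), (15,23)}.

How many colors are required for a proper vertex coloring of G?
Clique number ω(G) = 4 (lower bound: χ ≥ ω).
The clique on [1, 2, 4, 21] has size 4, forcing χ ≥ 4, and the coloring below uses 4 colors, so χ(G) = 4.
A valid 4-coloring: color 1: [1, 9, 14]; color 2: [4, 13, 23]; color 3: [2, 10, 15]; color 4: [7, 11, 21].

χ(G) = 4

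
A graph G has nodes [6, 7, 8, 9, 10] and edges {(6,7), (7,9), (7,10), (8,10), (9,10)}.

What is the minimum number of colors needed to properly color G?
Clique number ω(G) = 3 (lower bound: χ ≥ ω).
The clique on [7, 9, 10] has size 3, forcing χ ≥ 3, and the coloring below uses 3 colors, so χ(G) = 3.
A valid 3-coloring: color 1: [6, 10]; color 2: [7, 8]; color 3: [9].

χ(G) = 3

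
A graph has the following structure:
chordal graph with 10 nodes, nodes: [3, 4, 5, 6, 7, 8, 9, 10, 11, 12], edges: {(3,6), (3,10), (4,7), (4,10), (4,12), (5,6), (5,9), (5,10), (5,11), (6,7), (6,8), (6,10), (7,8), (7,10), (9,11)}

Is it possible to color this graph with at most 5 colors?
A valid 5-coloring: color 1: [4, 6, 9]; color 2: [8, 10, 11, 12]; color 3: [3, 5, 7].
(χ(G) = 3 ≤ 5.)

Yes, G is 5-colorable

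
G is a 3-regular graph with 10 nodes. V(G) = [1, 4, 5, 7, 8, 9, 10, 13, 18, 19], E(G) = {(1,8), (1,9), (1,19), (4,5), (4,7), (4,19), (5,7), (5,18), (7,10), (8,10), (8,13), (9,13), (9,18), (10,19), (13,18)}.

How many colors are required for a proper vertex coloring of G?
Clique number ω(G) = 3 (lower bound: χ ≥ ω).
The clique on [4, 5, 7] has size 3, forcing χ ≥ 3, and the coloring below uses 3 colors, so χ(G) = 3.
A valid 3-coloring: color 1: [1, 5, 10, 13]; color 2: [7, 8, 9, 19]; color 3: [4, 18].

χ(G) = 3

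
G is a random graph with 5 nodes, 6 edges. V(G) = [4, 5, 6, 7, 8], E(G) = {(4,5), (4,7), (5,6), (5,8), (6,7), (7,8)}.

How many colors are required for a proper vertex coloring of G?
χ(G) = 2

Clique number ω(G) = 2 (lower bound: χ ≥ ω).
The graph is bipartite (no odd cycle), so 2 colors suffice: χ(G) = 2.
A valid 2-coloring: color 1: [5, 7]; color 2: [4, 6, 8].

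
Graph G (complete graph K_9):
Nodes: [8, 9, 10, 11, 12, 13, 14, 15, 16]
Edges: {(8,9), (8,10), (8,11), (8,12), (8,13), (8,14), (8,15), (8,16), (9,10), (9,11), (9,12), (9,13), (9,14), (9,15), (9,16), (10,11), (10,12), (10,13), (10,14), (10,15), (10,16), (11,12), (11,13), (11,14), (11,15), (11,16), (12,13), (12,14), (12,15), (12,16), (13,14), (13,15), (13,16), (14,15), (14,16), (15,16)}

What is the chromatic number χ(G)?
Clique number ω(G) = 9 (lower bound: χ ≥ ω).
The clique on [8, 9, 10, 11, 12, 13, 14, 15, 16] has size 9, forcing χ ≥ 9, and the coloring below uses 9 colors, so χ(G) = 9.
A valid 9-coloring: color 1: [14]; color 2: [13]; color 3: [12]; color 4: [11]; color 5: [16]; color 6: [10]; color 7: [9]; color 8: [8]; color 9: [15].

χ(G) = 9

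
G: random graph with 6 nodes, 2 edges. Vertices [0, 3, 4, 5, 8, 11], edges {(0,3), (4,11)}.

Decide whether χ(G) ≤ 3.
A valid 3-coloring: color 1: [0, 5, 8, 11]; color 2: [3, 4].
(χ(G) = 2 ≤ 3.)

Yes, G is 3-colorable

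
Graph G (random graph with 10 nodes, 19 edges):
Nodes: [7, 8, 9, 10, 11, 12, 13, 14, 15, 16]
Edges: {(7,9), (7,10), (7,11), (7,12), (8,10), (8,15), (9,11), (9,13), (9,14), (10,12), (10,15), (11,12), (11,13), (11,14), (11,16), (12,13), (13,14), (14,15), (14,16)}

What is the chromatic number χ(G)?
Clique number ω(G) = 4 (lower bound: χ ≥ ω).
The clique on [9, 11, 13, 14] has size 4, forcing χ ≥ 4, and the coloring below uses 4 colors, so χ(G) = 4.
A valid 4-coloring: color 1: [10, 11]; color 2: [7, 8, 14]; color 3: [9, 12, 15, 16]; color 4: [13].

χ(G) = 4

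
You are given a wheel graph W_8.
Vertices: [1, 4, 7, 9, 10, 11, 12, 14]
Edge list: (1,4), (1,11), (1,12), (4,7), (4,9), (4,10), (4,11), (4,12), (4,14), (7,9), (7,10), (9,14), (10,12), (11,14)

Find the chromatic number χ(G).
Clique number ω(G) = 3 (lower bound: χ ≥ ω).
Odd cycle [7, 9, 14, 11, 1, 12, 10] needs 3 colors (χ ≥ 3).
Vertex 4 is adjacent to every vertex of [1, 7, 9, 10, 11, 12, 14], which already need 3 colors among themselves, so 4 needs a new color (χ ≥ 4).
The coloring below uses 4 colors, so χ(G) = 4.
A valid 4-coloring: color 1: [4]; color 2: [7, 12, 14]; color 3: [9, 10, 11]; color 4: [1].

χ(G) = 4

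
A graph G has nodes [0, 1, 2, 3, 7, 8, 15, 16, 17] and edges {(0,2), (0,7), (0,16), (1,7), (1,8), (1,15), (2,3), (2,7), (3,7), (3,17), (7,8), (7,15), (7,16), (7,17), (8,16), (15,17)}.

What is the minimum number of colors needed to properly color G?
Clique number ω(G) = 3 (lower bound: χ ≥ ω).
The clique on [0, 7, 16] has size 3, forcing χ ≥ 3, and the coloring below uses 3 colors, so χ(G) = 3.
A valid 3-coloring: color 1: [7]; color 2: [1, 2, 16, 17]; color 3: [0, 3, 8, 15].

χ(G) = 3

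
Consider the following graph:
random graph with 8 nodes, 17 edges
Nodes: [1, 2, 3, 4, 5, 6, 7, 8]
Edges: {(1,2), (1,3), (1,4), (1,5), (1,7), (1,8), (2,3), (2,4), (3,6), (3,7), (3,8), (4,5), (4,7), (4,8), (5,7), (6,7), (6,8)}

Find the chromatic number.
Clique number ω(G) = 4 (lower bound: χ ≥ ω).
The clique on [1, 4, 5, 7] has size 4, forcing χ ≥ 4, and the coloring below uses 4 colors, so χ(G) = 4.
A valid 4-coloring: color 1: [1, 6]; color 2: [3, 4]; color 3: [2, 7, 8]; color 4: [5].

χ(G) = 4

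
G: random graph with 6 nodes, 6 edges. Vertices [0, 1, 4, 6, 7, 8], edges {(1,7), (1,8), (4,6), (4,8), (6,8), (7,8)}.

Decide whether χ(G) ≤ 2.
No, G is not 2-colorable

The clique on vertices [1, 7, 8] has size 3 > 2, so it alone needs 3 colors.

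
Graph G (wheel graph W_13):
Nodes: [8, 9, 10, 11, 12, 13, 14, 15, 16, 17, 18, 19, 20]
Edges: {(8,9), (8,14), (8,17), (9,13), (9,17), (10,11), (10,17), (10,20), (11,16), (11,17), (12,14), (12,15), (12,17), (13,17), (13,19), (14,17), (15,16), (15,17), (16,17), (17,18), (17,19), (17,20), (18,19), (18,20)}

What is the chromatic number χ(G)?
Clique number ω(G) = 3 (lower bound: χ ≥ ω).
The clique on [8, 9, 17] has size 3, forcing χ ≥ 3, and the coloring below uses 3 colors, so χ(G) = 3.
A valid 3-coloring: color 1: [17]; color 2: [8, 10, 12, 13, 16, 18]; color 3: [9, 11, 14, 15, 19, 20].

χ(G) = 3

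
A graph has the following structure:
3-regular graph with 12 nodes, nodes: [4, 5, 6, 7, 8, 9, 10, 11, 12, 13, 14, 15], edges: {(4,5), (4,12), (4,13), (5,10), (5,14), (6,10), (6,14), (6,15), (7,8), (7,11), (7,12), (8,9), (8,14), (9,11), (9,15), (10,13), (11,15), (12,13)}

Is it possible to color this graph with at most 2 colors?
The clique on vertices [4, 12, 13] has size 3 > 2, so it alone needs 3 colors.

No, G is not 2-colorable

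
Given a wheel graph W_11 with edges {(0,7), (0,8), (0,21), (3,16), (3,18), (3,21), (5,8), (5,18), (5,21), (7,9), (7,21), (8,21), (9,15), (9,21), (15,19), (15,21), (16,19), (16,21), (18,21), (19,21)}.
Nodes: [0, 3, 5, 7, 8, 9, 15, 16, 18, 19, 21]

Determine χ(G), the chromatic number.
χ(G) = 3

Clique number ω(G) = 3 (lower bound: χ ≥ ω).
The clique on [0, 8, 21] has size 3, forcing χ ≥ 3, and the coloring below uses 3 colors, so χ(G) = 3.
A valid 3-coloring: color 1: [21]; color 2: [7, 8, 15, 16, 18]; color 3: [0, 3, 5, 9, 19].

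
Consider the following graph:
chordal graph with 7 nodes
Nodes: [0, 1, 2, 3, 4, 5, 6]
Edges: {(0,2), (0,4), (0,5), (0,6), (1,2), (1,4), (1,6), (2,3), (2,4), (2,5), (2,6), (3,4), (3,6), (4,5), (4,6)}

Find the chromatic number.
χ(G) = 4

Clique number ω(G) = 4 (lower bound: χ ≥ ω).
The clique on [0, 2, 4, 5] has size 4, forcing χ ≥ 4, and the coloring below uses 4 colors, so χ(G) = 4.
A valid 4-coloring: color 1: [4]; color 2: [2]; color 3: [5, 6]; color 4: [0, 1, 3].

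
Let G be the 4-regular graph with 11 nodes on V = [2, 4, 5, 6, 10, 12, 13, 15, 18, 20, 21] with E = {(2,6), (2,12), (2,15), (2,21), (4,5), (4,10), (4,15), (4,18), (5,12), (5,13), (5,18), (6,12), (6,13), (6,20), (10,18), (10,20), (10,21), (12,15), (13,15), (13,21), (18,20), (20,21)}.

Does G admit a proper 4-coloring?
A valid 4-coloring: color 1: [6, 15, 18, 21]; color 2: [2, 5, 10]; color 3: [4, 12, 13, 20].
(χ(G) = 3 ≤ 4.)

Yes, G is 4-colorable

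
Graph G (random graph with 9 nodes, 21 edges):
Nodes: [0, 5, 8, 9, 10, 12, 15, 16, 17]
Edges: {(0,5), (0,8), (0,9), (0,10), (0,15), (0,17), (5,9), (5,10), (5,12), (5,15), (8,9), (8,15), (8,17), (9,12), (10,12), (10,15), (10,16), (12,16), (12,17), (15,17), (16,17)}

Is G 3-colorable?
The clique on vertices [0, 8, 15, 17] has size 4 > 3, so it alone needs 4 colors.

No, G is not 3-colorable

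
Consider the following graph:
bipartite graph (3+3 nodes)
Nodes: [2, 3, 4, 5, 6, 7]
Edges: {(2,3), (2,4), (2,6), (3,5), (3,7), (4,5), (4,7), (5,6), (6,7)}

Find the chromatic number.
χ(G) = 2

Clique number ω(G) = 2 (lower bound: χ ≥ ω).
The graph is bipartite (no odd cycle), so 2 colors suffice: χ(G) = 2.
A valid 2-coloring: color 1: [2, 5, 7]; color 2: [3, 4, 6].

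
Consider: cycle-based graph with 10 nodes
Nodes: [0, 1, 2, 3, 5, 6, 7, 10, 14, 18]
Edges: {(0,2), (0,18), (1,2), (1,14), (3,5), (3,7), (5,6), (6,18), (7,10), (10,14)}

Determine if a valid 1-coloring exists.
No, G is not 1-colorable

Edge (0,18) forces its endpoints to differ, so 1 color is not enough.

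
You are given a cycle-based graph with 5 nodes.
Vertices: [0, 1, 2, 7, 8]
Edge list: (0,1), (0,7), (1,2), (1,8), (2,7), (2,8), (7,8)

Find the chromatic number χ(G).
χ(G) = 3

Clique number ω(G) = 3 (lower bound: χ ≥ ω).
The clique on [1, 2, 8] has size 3, forcing χ ≥ 3, and the coloring below uses 3 colors, so χ(G) = 3.
A valid 3-coloring: color 1: [1, 7]; color 2: [0, 8]; color 3: [2].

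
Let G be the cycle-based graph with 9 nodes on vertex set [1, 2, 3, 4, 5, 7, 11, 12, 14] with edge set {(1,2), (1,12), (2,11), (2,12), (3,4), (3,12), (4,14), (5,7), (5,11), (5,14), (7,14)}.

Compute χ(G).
χ(G) = 3

Clique number ω(G) = 3 (lower bound: χ ≥ ω).
The clique on [1, 2, 12] has size 3, forcing χ ≥ 3, and the coloring below uses 3 colors, so χ(G) = 3.
A valid 3-coloring: color 1: [2, 3, 5]; color 2: [11, 12, 14]; color 3: [1, 4, 7].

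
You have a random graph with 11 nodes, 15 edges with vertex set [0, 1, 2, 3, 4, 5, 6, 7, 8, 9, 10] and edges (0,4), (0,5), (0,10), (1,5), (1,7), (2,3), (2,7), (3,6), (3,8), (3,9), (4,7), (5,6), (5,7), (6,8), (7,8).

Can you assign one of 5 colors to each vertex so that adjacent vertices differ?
A valid 5-coloring: color 1: [0, 3, 7]; color 2: [2, 4, 5, 8, 9, 10]; color 3: [1, 6].
(χ(G) = 3 ≤ 5.)

Yes, G is 5-colorable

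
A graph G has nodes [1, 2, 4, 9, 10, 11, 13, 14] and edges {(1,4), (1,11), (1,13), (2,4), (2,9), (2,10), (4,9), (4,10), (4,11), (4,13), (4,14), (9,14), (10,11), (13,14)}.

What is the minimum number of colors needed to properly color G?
Clique number ω(G) = 3 (lower bound: χ ≥ ω).
Odd cycle [13, 14, 9, 2, 10, 11, 1] needs 3 colors (χ ≥ 3).
Vertex 4 is adjacent to every vertex of [1, 2, 9, 10, 11, 13, 14], which already need 3 colors among themselves, so 4 needs a new color (χ ≥ 4).
The coloring below uses 4 colors, so χ(G) = 4.
A valid 4-coloring: color 1: [4]; color 2: [9, 11, 13]; color 3: [1, 2, 14]; color 4: [10].

χ(G) = 4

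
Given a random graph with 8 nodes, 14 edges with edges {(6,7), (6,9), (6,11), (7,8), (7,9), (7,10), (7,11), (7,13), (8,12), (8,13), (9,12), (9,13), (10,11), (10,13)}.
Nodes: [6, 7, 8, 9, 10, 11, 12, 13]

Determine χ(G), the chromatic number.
χ(G) = 4

Clique number ω(G) = 3 (lower bound: χ ≥ ω).
Odd cycle [9, 6, 11, 10, 13] needs 3 colors (χ ≥ 3).
Vertex 7 is adjacent to every vertex of [6, 9, 10, 11, 13], which already need 3 colors among themselves, so 7 needs a new color (χ ≥ 4).
The coloring below uses 4 colors, so χ(G) = 4.
A valid 4-coloring: color 1: [7, 12]; color 2: [11, 13]; color 3: [8, 9, 10]; color 4: [6].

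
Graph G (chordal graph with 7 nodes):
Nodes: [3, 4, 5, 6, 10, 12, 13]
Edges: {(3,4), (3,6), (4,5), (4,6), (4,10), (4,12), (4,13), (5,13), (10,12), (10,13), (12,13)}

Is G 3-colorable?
No, G is not 3-colorable

The clique on vertices [4, 10, 12, 13] has size 4 > 3, so it alone needs 4 colors.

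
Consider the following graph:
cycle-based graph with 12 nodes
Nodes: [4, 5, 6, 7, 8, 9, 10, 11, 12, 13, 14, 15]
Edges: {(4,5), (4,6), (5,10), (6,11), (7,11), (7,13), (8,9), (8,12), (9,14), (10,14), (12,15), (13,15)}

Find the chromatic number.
Clique number ω(G) = 2 (lower bound: χ ≥ ω).
The graph is bipartite (no odd cycle), so 2 colors suffice: χ(G) = 2.
A valid 2-coloring: color 1: [4, 9, 10, 11, 12, 13]; color 2: [5, 6, 7, 8, 14, 15].

χ(G) = 2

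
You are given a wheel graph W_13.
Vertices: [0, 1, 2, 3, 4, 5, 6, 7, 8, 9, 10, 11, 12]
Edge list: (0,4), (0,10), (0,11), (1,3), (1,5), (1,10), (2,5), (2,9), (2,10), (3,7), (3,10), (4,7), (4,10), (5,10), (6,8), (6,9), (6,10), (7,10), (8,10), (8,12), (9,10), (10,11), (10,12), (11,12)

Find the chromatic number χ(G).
Clique number ω(G) = 3 (lower bound: χ ≥ ω).
The clique on [0, 10, 11] has size 3, forcing χ ≥ 3, and the coloring below uses 3 colors, so χ(G) = 3.
A valid 3-coloring: color 1: [10]; color 2: [0, 1, 2, 6, 7, 12]; color 3: [3, 4, 5, 8, 9, 11].

χ(G) = 3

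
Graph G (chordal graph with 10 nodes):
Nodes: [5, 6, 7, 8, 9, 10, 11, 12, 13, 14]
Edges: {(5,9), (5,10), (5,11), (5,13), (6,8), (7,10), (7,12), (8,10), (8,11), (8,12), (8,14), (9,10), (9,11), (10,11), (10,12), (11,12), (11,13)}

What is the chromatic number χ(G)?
Clique number ω(G) = 4 (lower bound: χ ≥ ω).
The clique on [8, 10, 11, 12] has size 4, forcing χ ≥ 4, and the coloring below uses 4 colors, so χ(G) = 4.
A valid 4-coloring: color 1: [6, 10, 13, 14]; color 2: [7, 11]; color 3: [5, 8]; color 4: [9, 12].

χ(G) = 4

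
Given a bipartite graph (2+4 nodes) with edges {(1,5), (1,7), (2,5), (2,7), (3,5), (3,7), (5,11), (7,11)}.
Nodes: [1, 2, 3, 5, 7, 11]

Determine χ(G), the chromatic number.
Clique number ω(G) = 2 (lower bound: χ ≥ ω).
The graph is bipartite (no odd cycle), so 2 colors suffice: χ(G) = 2.
A valid 2-coloring: color 1: [5, 7]; color 2: [1, 2, 3, 11].

χ(G) = 2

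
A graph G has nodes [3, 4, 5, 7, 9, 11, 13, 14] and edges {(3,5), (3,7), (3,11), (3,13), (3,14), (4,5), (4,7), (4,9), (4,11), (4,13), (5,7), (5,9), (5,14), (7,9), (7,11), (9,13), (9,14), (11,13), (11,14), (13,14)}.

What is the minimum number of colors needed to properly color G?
Clique number ω(G) = 4 (lower bound: χ ≥ ω).
The clique on [4, 5, 7, 9] has size 4, forcing χ ≥ 4, and the coloring below uses 4 colors, so χ(G) = 4.
A valid 4-coloring: color 1: [5, 13]; color 2: [3, 4]; color 3: [7, 14]; color 4: [9, 11].

χ(G) = 4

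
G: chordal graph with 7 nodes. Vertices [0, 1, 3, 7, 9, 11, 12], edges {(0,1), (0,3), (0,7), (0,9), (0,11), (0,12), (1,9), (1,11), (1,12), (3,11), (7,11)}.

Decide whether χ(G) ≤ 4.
A valid 4-coloring: color 1: [0]; color 2: [9, 11, 12]; color 3: [1, 3, 7].
(χ(G) = 3 ≤ 4.)

Yes, G is 4-colorable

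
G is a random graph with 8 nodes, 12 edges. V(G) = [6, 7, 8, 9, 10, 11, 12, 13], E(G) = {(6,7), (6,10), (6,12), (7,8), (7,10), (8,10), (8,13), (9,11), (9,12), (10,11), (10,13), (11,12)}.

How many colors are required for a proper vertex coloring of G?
χ(G) = 3

Clique number ω(G) = 3 (lower bound: χ ≥ ω).
The clique on [9, 11, 12] has size 3, forcing χ ≥ 3, and the coloring below uses 3 colors, so χ(G) = 3.
A valid 3-coloring: color 1: [10, 12]; color 2: [7, 11, 13]; color 3: [6, 8, 9].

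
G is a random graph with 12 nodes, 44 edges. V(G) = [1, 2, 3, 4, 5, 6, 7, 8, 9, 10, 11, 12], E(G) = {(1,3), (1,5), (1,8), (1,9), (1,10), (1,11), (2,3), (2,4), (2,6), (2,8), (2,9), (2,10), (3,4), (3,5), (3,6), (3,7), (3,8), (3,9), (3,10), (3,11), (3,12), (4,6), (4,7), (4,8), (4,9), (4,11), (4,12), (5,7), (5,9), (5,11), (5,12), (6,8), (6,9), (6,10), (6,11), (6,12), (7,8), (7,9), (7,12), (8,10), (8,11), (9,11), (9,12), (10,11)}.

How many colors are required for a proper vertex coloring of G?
χ(G) = 5

Clique number ω(G) = 5 (lower bound: χ ≥ ω).
The clique on [1, 3, 8, 10, 11] has size 5, forcing χ ≥ 5, and the coloring below uses 5 colors, so χ(G) = 5.
A valid 5-coloring: color 1: [3]; color 2: [8, 9]; color 3: [4, 5, 10]; color 4: [2, 11, 12]; color 5: [1, 6, 7].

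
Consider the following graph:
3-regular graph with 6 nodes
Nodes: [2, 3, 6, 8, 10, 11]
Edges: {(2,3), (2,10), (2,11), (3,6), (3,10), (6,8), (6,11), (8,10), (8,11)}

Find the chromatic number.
Clique number ω(G) = 3 (lower bound: χ ≥ ω).
The clique on [6, 8, 11] has size 3, forcing χ ≥ 3, and the coloring below uses 3 colors, so χ(G) = 3.
A valid 3-coloring: color 1: [3, 8]; color 2: [10, 11]; color 3: [2, 6].

χ(G) = 3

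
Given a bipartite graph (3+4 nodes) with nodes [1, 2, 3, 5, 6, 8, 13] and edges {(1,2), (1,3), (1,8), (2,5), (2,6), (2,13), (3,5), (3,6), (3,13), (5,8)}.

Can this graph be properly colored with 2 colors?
Yes, G is 2-colorable

A valid 2-coloring: color 1: [2, 3, 8]; color 2: [1, 5, 6, 13].
(χ(G) = 2 ≤ 2.)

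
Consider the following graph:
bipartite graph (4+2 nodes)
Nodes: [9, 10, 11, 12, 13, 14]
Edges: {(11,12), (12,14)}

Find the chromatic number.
χ(G) = 2

Clique number ω(G) = 2 (lower bound: χ ≥ ω).
The graph is bipartite (no odd cycle), so 2 colors suffice: χ(G) = 2.
A valid 2-coloring: color 1: [9, 10, 12, 13]; color 2: [11, 14].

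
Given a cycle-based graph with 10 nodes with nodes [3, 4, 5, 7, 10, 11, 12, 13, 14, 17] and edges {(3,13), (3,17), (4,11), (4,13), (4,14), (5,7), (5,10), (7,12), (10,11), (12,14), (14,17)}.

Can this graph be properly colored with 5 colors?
Yes, G is 5-colorable

A valid 5-coloring: color 1: [7, 10, 13, 14]; color 2: [4, 5, 12, 17]; color 3: [3, 11].
(χ(G) = 3 ≤ 5.)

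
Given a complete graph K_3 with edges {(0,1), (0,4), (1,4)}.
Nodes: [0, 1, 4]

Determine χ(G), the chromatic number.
Clique number ω(G) = 3 (lower bound: χ ≥ ω).
The clique on [0, 1, 4] has size 3, forcing χ ≥ 3, and the coloring below uses 3 colors, so χ(G) = 3.
A valid 3-coloring: color 1: [1]; color 2: [0]; color 3: [4].

χ(G) = 3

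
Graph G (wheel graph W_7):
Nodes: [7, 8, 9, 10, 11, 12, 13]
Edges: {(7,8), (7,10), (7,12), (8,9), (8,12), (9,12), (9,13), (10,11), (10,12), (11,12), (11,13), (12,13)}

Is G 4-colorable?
Yes, G is 4-colorable

A valid 4-coloring: color 1: [12]; color 2: [8, 10, 13]; color 3: [7, 9, 11].
(χ(G) = 3 ≤ 4.)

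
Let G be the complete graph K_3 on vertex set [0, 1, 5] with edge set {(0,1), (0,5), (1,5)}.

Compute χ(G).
χ(G) = 3

Clique number ω(G) = 3 (lower bound: χ ≥ ω).
The clique on [0, 1, 5] has size 3, forcing χ ≥ 3, and the coloring below uses 3 colors, so χ(G) = 3.
A valid 3-coloring: color 1: [5]; color 2: [0]; color 3: [1].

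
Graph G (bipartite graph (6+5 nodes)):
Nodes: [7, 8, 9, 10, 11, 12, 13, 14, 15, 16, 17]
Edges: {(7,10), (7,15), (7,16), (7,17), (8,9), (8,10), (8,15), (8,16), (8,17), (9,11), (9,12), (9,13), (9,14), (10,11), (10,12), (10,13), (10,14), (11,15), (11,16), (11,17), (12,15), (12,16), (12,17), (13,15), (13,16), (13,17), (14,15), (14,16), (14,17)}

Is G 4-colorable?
A valid 4-coloring: color 1: [9, 10, 15, 16, 17]; color 2: [7, 8, 11, 12, 13, 14].
(χ(G) = 2 ≤ 4.)

Yes, G is 4-colorable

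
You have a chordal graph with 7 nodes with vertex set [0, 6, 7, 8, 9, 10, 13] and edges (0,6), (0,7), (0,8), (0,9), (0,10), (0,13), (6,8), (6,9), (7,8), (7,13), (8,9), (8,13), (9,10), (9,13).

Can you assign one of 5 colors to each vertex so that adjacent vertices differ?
A valid 5-coloring: color 1: [0]; color 2: [8, 10]; color 3: [7, 9]; color 4: [6, 13].
(χ(G) = 4 ≤ 5.)

Yes, G is 5-colorable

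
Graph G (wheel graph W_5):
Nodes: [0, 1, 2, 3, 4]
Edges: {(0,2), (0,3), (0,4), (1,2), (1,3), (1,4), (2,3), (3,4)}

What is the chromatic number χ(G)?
Clique number ω(G) = 3 (lower bound: χ ≥ ω).
The clique on [0, 2, 3] has size 3, forcing χ ≥ 3, and the coloring below uses 3 colors, so χ(G) = 3.
A valid 3-coloring: color 1: [3]; color 2: [0, 1]; color 3: [2, 4].

χ(G) = 3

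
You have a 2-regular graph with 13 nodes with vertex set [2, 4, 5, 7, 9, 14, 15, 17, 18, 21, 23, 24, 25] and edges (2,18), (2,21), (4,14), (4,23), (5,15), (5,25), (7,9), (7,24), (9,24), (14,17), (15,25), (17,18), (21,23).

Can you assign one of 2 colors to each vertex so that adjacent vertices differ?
No, G is not 2-colorable

The clique on vertices [5, 15, 25] has size 3 > 2, so it alone needs 3 colors.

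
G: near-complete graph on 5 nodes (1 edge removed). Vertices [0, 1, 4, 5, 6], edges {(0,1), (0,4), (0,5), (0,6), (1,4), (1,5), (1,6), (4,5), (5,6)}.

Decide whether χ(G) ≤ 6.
Yes, G is 6-colorable

A valid 6-coloring: color 1: [1]; color 2: [5]; color 3: [0]; color 4: [4, 6].
(χ(G) = 4 ≤ 6.)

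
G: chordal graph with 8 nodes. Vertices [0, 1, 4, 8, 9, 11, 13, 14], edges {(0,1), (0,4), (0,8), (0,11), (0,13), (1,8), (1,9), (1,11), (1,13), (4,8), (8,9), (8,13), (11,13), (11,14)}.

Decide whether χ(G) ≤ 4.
Yes, G is 4-colorable

A valid 4-coloring: color 1: [1, 4, 14]; color 2: [0, 9]; color 3: [8, 11]; color 4: [13].
(χ(G) = 4 ≤ 4.)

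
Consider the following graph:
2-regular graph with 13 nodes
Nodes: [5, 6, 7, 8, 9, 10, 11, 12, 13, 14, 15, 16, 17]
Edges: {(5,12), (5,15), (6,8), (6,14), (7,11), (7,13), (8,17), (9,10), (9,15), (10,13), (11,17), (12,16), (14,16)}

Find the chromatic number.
Clique number ω(G) = 2 (lower bound: χ ≥ ω).
Odd cycle [16, 14, 6, 8, 17, 11, 7, 13, 10, 9, 15, 5, 12] needs 3 colors (χ ≥ 3).
The coloring below uses 3 colors, so χ(G) = 3.
A valid 3-coloring: color 1: [5, 6, 7, 10, 16, 17]; color 2: [8, 9, 11, 12, 13, 14]; color 3: [15].

χ(G) = 3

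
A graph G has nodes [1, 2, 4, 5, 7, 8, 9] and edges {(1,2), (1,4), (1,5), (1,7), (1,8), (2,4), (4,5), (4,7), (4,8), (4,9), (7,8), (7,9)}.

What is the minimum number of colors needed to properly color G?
χ(G) = 4

Clique number ω(G) = 4 (lower bound: χ ≥ ω).
The clique on [1, 4, 7, 8] has size 4, forcing χ ≥ 4, and the coloring below uses 4 colors, so χ(G) = 4.
A valid 4-coloring: color 1: [4]; color 2: [1, 9]; color 3: [2, 5, 7]; color 4: [8].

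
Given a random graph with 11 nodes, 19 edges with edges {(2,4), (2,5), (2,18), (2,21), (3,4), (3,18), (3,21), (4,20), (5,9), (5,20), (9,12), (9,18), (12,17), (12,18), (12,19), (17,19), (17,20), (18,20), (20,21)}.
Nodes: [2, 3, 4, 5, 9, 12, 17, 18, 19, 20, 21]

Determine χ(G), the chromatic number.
Clique number ω(G) = 3 (lower bound: χ ≥ ω).
The clique on [12, 17, 19] has size 3, forcing χ ≥ 3, and the coloring below uses 3 colors, so χ(G) = 3.
A valid 3-coloring: color 1: [2, 3, 12, 20]; color 2: [4, 5, 18, 19, 21]; color 3: [9, 17].

χ(G) = 3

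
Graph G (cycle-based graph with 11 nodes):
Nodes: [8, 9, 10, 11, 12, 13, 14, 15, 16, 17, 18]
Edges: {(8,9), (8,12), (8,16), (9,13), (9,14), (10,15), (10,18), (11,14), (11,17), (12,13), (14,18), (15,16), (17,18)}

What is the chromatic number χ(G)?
Clique number ω(G) = 2 (lower bound: χ ≥ ω).
Odd cycle [15, 10, 18, 14, 9, 8, 16] needs 3 colors (χ ≥ 3).
The coloring below uses 3 colors, so χ(G) = 3.
A valid 3-coloring: color 1: [8, 10, 13, 14, 17]; color 2: [9, 11, 12, 15, 18]; color 3: [16].

χ(G) = 3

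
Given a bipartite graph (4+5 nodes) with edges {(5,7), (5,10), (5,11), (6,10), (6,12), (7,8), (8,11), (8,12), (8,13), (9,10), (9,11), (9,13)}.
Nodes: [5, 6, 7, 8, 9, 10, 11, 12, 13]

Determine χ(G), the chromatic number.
χ(G) = 2

Clique number ω(G) = 2 (lower bound: χ ≥ ω).
The graph is bipartite (no odd cycle), so 2 colors suffice: χ(G) = 2.
A valid 2-coloring: color 1: [5, 6, 8, 9]; color 2: [7, 10, 11, 12, 13].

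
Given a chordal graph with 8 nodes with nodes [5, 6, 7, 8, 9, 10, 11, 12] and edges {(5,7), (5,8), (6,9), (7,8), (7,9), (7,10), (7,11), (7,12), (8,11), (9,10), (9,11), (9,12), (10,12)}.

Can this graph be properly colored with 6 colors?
Yes, G is 6-colorable

A valid 6-coloring: color 1: [6, 7]; color 2: [8, 9]; color 3: [5, 10, 11]; color 4: [12].
(χ(G) = 4 ≤ 6.)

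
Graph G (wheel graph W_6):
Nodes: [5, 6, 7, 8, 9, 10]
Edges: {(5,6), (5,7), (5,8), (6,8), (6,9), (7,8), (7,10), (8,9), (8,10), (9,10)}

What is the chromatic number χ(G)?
χ(G) = 4

Clique number ω(G) = 3 (lower bound: χ ≥ ω).
Odd cycle [9, 6, 5, 7, 10] needs 3 colors (χ ≥ 3).
Vertex 8 is adjacent to every vertex of [5, 6, 7, 9, 10], which already need 3 colors among themselves, so 8 needs a new color (χ ≥ 4).
The coloring below uses 4 colors, so χ(G) = 4.
A valid 4-coloring: color 1: [8]; color 2: [7, 9]; color 3: [6, 10]; color 4: [5].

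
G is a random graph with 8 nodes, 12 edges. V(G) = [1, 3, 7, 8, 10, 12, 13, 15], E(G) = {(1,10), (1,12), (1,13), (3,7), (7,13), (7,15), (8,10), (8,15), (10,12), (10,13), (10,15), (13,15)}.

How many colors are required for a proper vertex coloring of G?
Clique number ω(G) = 3 (lower bound: χ ≥ ω).
The clique on [8, 10, 15] has size 3, forcing χ ≥ 3, and the coloring below uses 3 colors, so χ(G) = 3.
A valid 3-coloring: color 1: [7, 10]; color 2: [1, 3, 15]; color 3: [8, 12, 13].

χ(G) = 3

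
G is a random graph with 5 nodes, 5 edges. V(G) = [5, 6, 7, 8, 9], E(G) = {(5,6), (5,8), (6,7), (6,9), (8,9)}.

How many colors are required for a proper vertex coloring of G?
χ(G) = 2

Clique number ω(G) = 2 (lower bound: χ ≥ ω).
The graph is bipartite (no odd cycle), so 2 colors suffice: χ(G) = 2.
A valid 2-coloring: color 1: [6, 8]; color 2: [5, 7, 9].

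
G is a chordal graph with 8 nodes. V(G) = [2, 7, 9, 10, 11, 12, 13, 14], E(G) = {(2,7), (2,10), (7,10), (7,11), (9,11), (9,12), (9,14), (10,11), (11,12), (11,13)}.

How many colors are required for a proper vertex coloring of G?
Clique number ω(G) = 3 (lower bound: χ ≥ ω).
The clique on [2, 7, 10] has size 3, forcing χ ≥ 3, and the coloring below uses 3 colors, so χ(G) = 3.
A valid 3-coloring: color 1: [2, 11, 14]; color 2: [7, 9, 13]; color 3: [10, 12].

χ(G) = 3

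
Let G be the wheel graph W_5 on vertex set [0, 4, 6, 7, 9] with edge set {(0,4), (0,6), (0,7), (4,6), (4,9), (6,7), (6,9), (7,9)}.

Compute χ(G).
Clique number ω(G) = 3 (lower bound: χ ≥ ω).
The clique on [0, 4, 6] has size 3, forcing χ ≥ 3, and the coloring below uses 3 colors, so χ(G) = 3.
A valid 3-coloring: color 1: [6]; color 2: [4, 7]; color 3: [0, 9].

χ(G) = 3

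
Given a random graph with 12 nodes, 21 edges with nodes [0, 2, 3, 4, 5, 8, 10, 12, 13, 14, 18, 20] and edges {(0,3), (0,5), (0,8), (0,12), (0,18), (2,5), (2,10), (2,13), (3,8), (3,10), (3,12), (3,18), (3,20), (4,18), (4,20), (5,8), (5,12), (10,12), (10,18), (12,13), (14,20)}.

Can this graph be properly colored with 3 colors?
Yes, G is 3-colorable

A valid 3-coloring: color 1: [3, 4, 5, 13, 14]; color 2: [2, 8, 12, 18, 20]; color 3: [0, 10].
(χ(G) = 3 ≤ 3.)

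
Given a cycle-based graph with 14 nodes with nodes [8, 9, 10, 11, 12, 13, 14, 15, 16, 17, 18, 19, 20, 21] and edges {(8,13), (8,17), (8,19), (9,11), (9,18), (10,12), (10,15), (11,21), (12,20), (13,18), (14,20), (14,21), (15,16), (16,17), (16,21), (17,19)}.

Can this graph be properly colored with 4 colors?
A valid 4-coloring: color 1: [9, 13, 15, 17, 20, 21]; color 2: [8, 10, 11, 14, 16, 18]; color 3: [12, 19].
(χ(G) = 3 ≤ 4.)

Yes, G is 4-colorable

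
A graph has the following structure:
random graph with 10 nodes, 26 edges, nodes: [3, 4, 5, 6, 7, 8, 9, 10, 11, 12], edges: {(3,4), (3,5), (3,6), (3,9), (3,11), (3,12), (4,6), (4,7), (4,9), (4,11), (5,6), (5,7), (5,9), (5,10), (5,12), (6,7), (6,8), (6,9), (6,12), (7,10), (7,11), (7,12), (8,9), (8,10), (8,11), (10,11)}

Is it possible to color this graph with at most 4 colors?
Yes, G is 4-colorable

A valid 4-coloring: color 1: [6, 11]; color 2: [3, 7, 8]; color 3: [4, 5]; color 4: [9, 10, 12].
(χ(G) = 4 ≤ 4.)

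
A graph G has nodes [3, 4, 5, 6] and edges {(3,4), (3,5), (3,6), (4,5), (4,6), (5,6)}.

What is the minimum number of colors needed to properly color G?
χ(G) = 4

Clique number ω(G) = 4 (lower bound: χ ≥ ω).
The clique on [3, 4, 5, 6] has size 4, forcing χ ≥ 4, and the coloring below uses 4 colors, so χ(G) = 4.
A valid 4-coloring: color 1: [5]; color 2: [4]; color 3: [3]; color 4: [6].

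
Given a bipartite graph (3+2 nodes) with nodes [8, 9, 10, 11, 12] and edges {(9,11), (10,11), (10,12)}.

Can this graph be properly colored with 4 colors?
Yes, G is 4-colorable

A valid 4-coloring: color 1: [8, 9, 10]; color 2: [11, 12].
(χ(G) = 2 ≤ 4.)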